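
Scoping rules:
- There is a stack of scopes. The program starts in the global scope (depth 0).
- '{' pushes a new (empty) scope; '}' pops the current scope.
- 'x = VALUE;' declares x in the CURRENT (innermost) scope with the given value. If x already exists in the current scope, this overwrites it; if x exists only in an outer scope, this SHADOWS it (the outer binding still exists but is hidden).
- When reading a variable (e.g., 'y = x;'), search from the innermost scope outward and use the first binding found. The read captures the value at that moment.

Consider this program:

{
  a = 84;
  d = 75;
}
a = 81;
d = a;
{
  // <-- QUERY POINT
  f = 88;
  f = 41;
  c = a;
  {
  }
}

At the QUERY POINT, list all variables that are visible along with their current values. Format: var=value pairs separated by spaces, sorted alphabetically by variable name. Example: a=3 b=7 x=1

Answer: a=81 d=81

Derivation:
Step 1: enter scope (depth=1)
Step 2: declare a=84 at depth 1
Step 3: declare d=75 at depth 1
Step 4: exit scope (depth=0)
Step 5: declare a=81 at depth 0
Step 6: declare d=(read a)=81 at depth 0
Step 7: enter scope (depth=1)
Visible at query point: a=81 d=81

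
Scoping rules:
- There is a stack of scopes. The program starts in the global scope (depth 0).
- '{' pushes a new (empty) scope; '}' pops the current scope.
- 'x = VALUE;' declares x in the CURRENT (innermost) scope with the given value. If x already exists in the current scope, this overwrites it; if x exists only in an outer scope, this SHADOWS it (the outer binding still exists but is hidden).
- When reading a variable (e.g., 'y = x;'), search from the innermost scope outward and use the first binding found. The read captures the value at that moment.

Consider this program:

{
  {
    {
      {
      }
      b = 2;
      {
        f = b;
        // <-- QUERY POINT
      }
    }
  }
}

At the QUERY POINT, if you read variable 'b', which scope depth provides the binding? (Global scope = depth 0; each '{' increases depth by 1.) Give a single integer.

Answer: 3

Derivation:
Step 1: enter scope (depth=1)
Step 2: enter scope (depth=2)
Step 3: enter scope (depth=3)
Step 4: enter scope (depth=4)
Step 5: exit scope (depth=3)
Step 6: declare b=2 at depth 3
Step 7: enter scope (depth=4)
Step 8: declare f=(read b)=2 at depth 4
Visible at query point: b=2 f=2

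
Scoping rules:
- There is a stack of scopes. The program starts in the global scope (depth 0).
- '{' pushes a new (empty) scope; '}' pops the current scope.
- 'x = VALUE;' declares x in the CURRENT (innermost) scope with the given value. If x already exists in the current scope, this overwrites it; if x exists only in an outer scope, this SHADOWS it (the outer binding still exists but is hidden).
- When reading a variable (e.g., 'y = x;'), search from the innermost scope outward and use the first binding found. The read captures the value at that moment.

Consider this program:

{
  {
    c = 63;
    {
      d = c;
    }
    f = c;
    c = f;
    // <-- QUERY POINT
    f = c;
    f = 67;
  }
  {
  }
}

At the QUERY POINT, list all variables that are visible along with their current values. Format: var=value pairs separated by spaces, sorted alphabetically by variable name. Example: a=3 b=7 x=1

Step 1: enter scope (depth=1)
Step 2: enter scope (depth=2)
Step 3: declare c=63 at depth 2
Step 4: enter scope (depth=3)
Step 5: declare d=(read c)=63 at depth 3
Step 6: exit scope (depth=2)
Step 7: declare f=(read c)=63 at depth 2
Step 8: declare c=(read f)=63 at depth 2
Visible at query point: c=63 f=63

Answer: c=63 f=63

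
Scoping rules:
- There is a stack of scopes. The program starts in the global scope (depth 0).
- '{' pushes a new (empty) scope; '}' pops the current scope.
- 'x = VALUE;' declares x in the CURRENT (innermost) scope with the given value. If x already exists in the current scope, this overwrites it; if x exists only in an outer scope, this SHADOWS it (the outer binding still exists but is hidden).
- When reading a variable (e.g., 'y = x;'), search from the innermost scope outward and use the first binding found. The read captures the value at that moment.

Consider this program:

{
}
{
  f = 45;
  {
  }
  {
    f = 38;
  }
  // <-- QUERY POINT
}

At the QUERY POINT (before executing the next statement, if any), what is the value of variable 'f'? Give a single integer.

Answer: 45

Derivation:
Step 1: enter scope (depth=1)
Step 2: exit scope (depth=0)
Step 3: enter scope (depth=1)
Step 4: declare f=45 at depth 1
Step 5: enter scope (depth=2)
Step 6: exit scope (depth=1)
Step 7: enter scope (depth=2)
Step 8: declare f=38 at depth 2
Step 9: exit scope (depth=1)
Visible at query point: f=45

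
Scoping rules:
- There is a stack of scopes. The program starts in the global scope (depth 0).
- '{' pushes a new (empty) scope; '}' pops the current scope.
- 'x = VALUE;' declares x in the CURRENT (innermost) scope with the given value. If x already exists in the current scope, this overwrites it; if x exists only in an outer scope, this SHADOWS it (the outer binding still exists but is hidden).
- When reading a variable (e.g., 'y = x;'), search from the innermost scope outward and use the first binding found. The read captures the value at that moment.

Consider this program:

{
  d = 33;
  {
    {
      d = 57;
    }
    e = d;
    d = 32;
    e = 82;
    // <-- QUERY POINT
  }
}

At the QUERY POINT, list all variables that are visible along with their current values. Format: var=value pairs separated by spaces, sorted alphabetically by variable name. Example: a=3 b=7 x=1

Answer: d=32 e=82

Derivation:
Step 1: enter scope (depth=1)
Step 2: declare d=33 at depth 1
Step 3: enter scope (depth=2)
Step 4: enter scope (depth=3)
Step 5: declare d=57 at depth 3
Step 6: exit scope (depth=2)
Step 7: declare e=(read d)=33 at depth 2
Step 8: declare d=32 at depth 2
Step 9: declare e=82 at depth 2
Visible at query point: d=32 e=82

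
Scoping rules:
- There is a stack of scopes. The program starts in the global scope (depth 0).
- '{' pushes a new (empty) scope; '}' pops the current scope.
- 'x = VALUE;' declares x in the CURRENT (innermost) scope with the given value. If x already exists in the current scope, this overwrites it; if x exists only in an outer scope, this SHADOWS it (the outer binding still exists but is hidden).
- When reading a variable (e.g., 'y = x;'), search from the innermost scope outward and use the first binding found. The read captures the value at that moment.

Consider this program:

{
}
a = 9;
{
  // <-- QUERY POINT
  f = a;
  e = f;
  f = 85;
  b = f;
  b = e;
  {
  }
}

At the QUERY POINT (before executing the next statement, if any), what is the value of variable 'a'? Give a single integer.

Step 1: enter scope (depth=1)
Step 2: exit scope (depth=0)
Step 3: declare a=9 at depth 0
Step 4: enter scope (depth=1)
Visible at query point: a=9

Answer: 9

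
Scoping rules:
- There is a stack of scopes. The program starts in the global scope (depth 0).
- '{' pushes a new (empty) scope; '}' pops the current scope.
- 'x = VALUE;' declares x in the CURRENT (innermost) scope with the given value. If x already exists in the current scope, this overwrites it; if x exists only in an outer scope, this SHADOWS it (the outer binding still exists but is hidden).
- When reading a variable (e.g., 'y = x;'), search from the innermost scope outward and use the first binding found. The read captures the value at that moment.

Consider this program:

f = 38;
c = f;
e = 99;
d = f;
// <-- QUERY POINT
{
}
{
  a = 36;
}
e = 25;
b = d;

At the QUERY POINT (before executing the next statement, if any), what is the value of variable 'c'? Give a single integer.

Step 1: declare f=38 at depth 0
Step 2: declare c=(read f)=38 at depth 0
Step 3: declare e=99 at depth 0
Step 4: declare d=(read f)=38 at depth 0
Visible at query point: c=38 d=38 e=99 f=38

Answer: 38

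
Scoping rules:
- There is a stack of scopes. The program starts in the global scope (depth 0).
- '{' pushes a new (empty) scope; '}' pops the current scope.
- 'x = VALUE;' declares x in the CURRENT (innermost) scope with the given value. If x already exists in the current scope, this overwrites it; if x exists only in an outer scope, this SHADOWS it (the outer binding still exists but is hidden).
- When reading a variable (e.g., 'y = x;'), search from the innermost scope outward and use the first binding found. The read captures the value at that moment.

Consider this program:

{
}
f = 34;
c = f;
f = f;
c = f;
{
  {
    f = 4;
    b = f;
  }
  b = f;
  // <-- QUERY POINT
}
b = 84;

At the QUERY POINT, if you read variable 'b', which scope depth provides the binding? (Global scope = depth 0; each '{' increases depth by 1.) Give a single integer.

Step 1: enter scope (depth=1)
Step 2: exit scope (depth=0)
Step 3: declare f=34 at depth 0
Step 4: declare c=(read f)=34 at depth 0
Step 5: declare f=(read f)=34 at depth 0
Step 6: declare c=(read f)=34 at depth 0
Step 7: enter scope (depth=1)
Step 8: enter scope (depth=2)
Step 9: declare f=4 at depth 2
Step 10: declare b=(read f)=4 at depth 2
Step 11: exit scope (depth=1)
Step 12: declare b=(read f)=34 at depth 1
Visible at query point: b=34 c=34 f=34

Answer: 1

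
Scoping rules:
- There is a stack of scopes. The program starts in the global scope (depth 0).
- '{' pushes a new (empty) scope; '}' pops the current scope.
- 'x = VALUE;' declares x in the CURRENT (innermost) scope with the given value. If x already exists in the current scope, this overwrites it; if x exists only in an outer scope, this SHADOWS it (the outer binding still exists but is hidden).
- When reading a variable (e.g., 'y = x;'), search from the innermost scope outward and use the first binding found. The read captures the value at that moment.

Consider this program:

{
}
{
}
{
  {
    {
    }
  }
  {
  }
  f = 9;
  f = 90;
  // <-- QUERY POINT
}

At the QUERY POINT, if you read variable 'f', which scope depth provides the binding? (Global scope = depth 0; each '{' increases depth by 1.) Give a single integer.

Step 1: enter scope (depth=1)
Step 2: exit scope (depth=0)
Step 3: enter scope (depth=1)
Step 4: exit scope (depth=0)
Step 5: enter scope (depth=1)
Step 6: enter scope (depth=2)
Step 7: enter scope (depth=3)
Step 8: exit scope (depth=2)
Step 9: exit scope (depth=1)
Step 10: enter scope (depth=2)
Step 11: exit scope (depth=1)
Step 12: declare f=9 at depth 1
Step 13: declare f=90 at depth 1
Visible at query point: f=90

Answer: 1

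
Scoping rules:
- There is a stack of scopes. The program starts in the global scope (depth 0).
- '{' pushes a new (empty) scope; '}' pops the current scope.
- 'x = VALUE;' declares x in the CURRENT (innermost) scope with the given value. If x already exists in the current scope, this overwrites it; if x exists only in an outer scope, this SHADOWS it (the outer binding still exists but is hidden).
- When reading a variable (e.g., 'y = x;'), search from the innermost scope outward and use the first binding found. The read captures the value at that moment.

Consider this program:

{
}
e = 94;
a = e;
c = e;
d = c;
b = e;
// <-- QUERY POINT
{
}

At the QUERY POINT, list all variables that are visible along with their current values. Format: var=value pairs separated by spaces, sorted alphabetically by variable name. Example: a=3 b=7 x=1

Step 1: enter scope (depth=1)
Step 2: exit scope (depth=0)
Step 3: declare e=94 at depth 0
Step 4: declare a=(read e)=94 at depth 0
Step 5: declare c=(read e)=94 at depth 0
Step 6: declare d=(read c)=94 at depth 0
Step 7: declare b=(read e)=94 at depth 0
Visible at query point: a=94 b=94 c=94 d=94 e=94

Answer: a=94 b=94 c=94 d=94 e=94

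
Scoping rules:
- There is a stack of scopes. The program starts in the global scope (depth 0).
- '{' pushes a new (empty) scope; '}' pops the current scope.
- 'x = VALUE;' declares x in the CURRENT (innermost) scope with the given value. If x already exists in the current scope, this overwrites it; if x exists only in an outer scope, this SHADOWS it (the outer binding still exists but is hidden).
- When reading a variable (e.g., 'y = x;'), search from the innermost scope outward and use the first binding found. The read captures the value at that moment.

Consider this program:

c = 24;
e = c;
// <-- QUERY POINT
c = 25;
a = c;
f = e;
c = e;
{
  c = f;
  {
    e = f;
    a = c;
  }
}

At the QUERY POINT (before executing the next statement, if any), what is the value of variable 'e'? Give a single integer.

Answer: 24

Derivation:
Step 1: declare c=24 at depth 0
Step 2: declare e=(read c)=24 at depth 0
Visible at query point: c=24 e=24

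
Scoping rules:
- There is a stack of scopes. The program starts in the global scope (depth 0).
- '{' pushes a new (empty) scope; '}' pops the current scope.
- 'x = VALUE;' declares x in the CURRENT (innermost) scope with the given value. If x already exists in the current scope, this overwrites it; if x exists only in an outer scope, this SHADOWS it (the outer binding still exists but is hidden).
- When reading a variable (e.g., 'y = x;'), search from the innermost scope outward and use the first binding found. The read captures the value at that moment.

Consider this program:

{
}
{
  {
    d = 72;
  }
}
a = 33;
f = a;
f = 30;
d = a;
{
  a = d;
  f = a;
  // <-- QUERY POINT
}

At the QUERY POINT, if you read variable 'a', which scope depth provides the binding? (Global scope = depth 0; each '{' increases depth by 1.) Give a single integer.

Answer: 1

Derivation:
Step 1: enter scope (depth=1)
Step 2: exit scope (depth=0)
Step 3: enter scope (depth=1)
Step 4: enter scope (depth=2)
Step 5: declare d=72 at depth 2
Step 6: exit scope (depth=1)
Step 7: exit scope (depth=0)
Step 8: declare a=33 at depth 0
Step 9: declare f=(read a)=33 at depth 0
Step 10: declare f=30 at depth 0
Step 11: declare d=(read a)=33 at depth 0
Step 12: enter scope (depth=1)
Step 13: declare a=(read d)=33 at depth 1
Step 14: declare f=(read a)=33 at depth 1
Visible at query point: a=33 d=33 f=33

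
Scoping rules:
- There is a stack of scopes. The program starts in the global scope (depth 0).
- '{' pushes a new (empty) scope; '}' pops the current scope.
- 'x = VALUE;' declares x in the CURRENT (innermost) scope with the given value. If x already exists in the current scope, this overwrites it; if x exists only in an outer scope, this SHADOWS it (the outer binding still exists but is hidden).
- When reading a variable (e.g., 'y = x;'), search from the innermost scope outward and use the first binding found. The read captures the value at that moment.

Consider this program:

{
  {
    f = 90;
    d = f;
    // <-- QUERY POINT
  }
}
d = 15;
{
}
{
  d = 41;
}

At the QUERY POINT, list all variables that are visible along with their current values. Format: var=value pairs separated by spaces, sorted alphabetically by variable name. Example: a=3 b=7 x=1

Step 1: enter scope (depth=1)
Step 2: enter scope (depth=2)
Step 3: declare f=90 at depth 2
Step 4: declare d=(read f)=90 at depth 2
Visible at query point: d=90 f=90

Answer: d=90 f=90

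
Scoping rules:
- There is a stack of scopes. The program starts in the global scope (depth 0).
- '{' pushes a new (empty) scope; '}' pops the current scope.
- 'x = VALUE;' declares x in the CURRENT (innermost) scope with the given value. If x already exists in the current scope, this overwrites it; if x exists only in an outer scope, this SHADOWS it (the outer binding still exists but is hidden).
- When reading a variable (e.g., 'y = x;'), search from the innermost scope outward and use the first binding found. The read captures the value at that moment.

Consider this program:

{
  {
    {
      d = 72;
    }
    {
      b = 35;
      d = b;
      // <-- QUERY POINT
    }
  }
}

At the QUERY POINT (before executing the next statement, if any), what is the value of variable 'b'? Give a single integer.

Step 1: enter scope (depth=1)
Step 2: enter scope (depth=2)
Step 3: enter scope (depth=3)
Step 4: declare d=72 at depth 3
Step 5: exit scope (depth=2)
Step 6: enter scope (depth=3)
Step 7: declare b=35 at depth 3
Step 8: declare d=(read b)=35 at depth 3
Visible at query point: b=35 d=35

Answer: 35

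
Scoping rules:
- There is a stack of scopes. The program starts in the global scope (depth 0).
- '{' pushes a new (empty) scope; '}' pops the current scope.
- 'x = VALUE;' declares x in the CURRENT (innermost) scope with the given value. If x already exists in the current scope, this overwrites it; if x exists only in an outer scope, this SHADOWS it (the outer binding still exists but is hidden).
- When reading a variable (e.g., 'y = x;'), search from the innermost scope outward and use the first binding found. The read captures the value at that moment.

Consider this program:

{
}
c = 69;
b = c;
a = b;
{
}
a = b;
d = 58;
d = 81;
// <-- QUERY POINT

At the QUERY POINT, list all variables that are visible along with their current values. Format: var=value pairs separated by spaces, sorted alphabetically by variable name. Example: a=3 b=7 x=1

Step 1: enter scope (depth=1)
Step 2: exit scope (depth=0)
Step 3: declare c=69 at depth 0
Step 4: declare b=(read c)=69 at depth 0
Step 5: declare a=(read b)=69 at depth 0
Step 6: enter scope (depth=1)
Step 7: exit scope (depth=0)
Step 8: declare a=(read b)=69 at depth 0
Step 9: declare d=58 at depth 0
Step 10: declare d=81 at depth 0
Visible at query point: a=69 b=69 c=69 d=81

Answer: a=69 b=69 c=69 d=81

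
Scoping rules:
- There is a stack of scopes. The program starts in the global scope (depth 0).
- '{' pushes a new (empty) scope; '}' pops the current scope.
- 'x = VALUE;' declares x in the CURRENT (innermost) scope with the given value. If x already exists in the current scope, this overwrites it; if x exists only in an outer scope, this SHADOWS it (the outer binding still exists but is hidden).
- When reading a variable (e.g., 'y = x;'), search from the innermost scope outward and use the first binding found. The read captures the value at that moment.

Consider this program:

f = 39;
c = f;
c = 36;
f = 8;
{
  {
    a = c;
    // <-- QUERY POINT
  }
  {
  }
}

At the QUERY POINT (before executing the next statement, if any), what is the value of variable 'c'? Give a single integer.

Step 1: declare f=39 at depth 0
Step 2: declare c=(read f)=39 at depth 0
Step 3: declare c=36 at depth 0
Step 4: declare f=8 at depth 0
Step 5: enter scope (depth=1)
Step 6: enter scope (depth=2)
Step 7: declare a=(read c)=36 at depth 2
Visible at query point: a=36 c=36 f=8

Answer: 36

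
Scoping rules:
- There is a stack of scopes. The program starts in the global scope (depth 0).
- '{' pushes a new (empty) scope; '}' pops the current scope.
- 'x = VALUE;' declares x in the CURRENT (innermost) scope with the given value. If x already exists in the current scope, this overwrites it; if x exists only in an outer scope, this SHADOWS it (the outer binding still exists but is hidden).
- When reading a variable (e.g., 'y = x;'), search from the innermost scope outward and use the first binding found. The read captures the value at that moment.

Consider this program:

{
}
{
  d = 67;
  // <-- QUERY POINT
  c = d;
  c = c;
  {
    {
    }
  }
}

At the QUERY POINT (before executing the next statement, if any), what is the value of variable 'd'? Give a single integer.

Step 1: enter scope (depth=1)
Step 2: exit scope (depth=0)
Step 3: enter scope (depth=1)
Step 4: declare d=67 at depth 1
Visible at query point: d=67

Answer: 67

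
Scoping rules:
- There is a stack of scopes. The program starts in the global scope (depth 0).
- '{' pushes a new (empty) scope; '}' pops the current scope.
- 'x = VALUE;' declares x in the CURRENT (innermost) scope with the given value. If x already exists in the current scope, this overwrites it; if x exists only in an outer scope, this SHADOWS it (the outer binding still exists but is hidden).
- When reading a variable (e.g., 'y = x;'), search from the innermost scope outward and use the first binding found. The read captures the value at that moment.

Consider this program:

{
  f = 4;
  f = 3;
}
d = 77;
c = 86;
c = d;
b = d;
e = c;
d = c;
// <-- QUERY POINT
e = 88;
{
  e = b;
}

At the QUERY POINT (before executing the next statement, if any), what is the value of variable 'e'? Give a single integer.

Answer: 77

Derivation:
Step 1: enter scope (depth=1)
Step 2: declare f=4 at depth 1
Step 3: declare f=3 at depth 1
Step 4: exit scope (depth=0)
Step 5: declare d=77 at depth 0
Step 6: declare c=86 at depth 0
Step 7: declare c=(read d)=77 at depth 0
Step 8: declare b=(read d)=77 at depth 0
Step 9: declare e=(read c)=77 at depth 0
Step 10: declare d=(read c)=77 at depth 0
Visible at query point: b=77 c=77 d=77 e=77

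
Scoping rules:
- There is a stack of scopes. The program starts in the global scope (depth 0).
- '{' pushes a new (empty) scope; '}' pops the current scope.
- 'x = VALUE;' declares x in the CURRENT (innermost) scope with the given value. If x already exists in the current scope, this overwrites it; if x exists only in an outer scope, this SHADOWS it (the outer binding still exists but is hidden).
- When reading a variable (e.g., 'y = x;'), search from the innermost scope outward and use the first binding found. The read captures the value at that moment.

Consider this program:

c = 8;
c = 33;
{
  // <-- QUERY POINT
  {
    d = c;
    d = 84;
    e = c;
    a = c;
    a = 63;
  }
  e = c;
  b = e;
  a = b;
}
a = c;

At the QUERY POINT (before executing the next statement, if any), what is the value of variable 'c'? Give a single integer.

Answer: 33

Derivation:
Step 1: declare c=8 at depth 0
Step 2: declare c=33 at depth 0
Step 3: enter scope (depth=1)
Visible at query point: c=33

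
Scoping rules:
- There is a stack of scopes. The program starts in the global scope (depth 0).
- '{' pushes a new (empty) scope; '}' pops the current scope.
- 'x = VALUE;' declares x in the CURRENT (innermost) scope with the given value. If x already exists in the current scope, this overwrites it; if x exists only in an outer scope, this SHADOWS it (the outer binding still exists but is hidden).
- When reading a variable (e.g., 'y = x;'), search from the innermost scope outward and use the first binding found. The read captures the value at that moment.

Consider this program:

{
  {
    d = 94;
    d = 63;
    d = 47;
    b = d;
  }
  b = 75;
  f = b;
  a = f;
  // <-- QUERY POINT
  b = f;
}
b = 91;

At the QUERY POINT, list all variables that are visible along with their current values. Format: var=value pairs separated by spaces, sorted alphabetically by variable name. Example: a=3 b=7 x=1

Step 1: enter scope (depth=1)
Step 2: enter scope (depth=2)
Step 3: declare d=94 at depth 2
Step 4: declare d=63 at depth 2
Step 5: declare d=47 at depth 2
Step 6: declare b=(read d)=47 at depth 2
Step 7: exit scope (depth=1)
Step 8: declare b=75 at depth 1
Step 9: declare f=(read b)=75 at depth 1
Step 10: declare a=(read f)=75 at depth 1
Visible at query point: a=75 b=75 f=75

Answer: a=75 b=75 f=75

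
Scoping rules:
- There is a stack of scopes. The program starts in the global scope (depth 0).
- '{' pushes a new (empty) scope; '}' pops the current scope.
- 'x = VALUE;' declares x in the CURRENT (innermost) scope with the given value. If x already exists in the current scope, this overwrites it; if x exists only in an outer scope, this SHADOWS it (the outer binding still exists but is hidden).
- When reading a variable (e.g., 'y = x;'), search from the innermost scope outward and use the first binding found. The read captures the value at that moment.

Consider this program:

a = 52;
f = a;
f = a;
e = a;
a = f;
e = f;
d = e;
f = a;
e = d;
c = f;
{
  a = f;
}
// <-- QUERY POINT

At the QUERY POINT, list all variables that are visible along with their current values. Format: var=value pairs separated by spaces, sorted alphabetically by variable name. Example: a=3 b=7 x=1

Answer: a=52 c=52 d=52 e=52 f=52

Derivation:
Step 1: declare a=52 at depth 0
Step 2: declare f=(read a)=52 at depth 0
Step 3: declare f=(read a)=52 at depth 0
Step 4: declare e=(read a)=52 at depth 0
Step 5: declare a=(read f)=52 at depth 0
Step 6: declare e=(read f)=52 at depth 0
Step 7: declare d=(read e)=52 at depth 0
Step 8: declare f=(read a)=52 at depth 0
Step 9: declare e=(read d)=52 at depth 0
Step 10: declare c=(read f)=52 at depth 0
Step 11: enter scope (depth=1)
Step 12: declare a=(read f)=52 at depth 1
Step 13: exit scope (depth=0)
Visible at query point: a=52 c=52 d=52 e=52 f=52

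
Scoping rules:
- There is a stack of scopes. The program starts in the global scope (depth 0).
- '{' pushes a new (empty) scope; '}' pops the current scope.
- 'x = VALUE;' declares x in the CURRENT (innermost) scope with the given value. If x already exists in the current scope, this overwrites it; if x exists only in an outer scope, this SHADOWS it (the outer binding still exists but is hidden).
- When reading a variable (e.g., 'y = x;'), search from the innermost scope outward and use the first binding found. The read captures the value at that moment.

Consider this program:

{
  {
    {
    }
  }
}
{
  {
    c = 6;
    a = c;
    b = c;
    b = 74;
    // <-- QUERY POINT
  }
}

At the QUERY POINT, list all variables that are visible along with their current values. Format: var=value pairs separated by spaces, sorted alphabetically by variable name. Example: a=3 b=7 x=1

Step 1: enter scope (depth=1)
Step 2: enter scope (depth=2)
Step 3: enter scope (depth=3)
Step 4: exit scope (depth=2)
Step 5: exit scope (depth=1)
Step 6: exit scope (depth=0)
Step 7: enter scope (depth=1)
Step 8: enter scope (depth=2)
Step 9: declare c=6 at depth 2
Step 10: declare a=(read c)=6 at depth 2
Step 11: declare b=(read c)=6 at depth 2
Step 12: declare b=74 at depth 2
Visible at query point: a=6 b=74 c=6

Answer: a=6 b=74 c=6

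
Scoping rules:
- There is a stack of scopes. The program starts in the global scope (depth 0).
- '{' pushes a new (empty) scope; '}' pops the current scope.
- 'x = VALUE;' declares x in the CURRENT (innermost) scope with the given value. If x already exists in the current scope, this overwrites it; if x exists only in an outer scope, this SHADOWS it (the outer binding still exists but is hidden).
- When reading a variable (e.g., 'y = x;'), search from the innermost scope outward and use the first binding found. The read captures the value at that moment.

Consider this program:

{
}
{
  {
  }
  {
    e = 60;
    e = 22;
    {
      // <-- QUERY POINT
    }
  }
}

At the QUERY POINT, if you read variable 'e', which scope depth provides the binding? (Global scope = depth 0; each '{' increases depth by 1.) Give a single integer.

Step 1: enter scope (depth=1)
Step 2: exit scope (depth=0)
Step 3: enter scope (depth=1)
Step 4: enter scope (depth=2)
Step 5: exit scope (depth=1)
Step 6: enter scope (depth=2)
Step 7: declare e=60 at depth 2
Step 8: declare e=22 at depth 2
Step 9: enter scope (depth=3)
Visible at query point: e=22

Answer: 2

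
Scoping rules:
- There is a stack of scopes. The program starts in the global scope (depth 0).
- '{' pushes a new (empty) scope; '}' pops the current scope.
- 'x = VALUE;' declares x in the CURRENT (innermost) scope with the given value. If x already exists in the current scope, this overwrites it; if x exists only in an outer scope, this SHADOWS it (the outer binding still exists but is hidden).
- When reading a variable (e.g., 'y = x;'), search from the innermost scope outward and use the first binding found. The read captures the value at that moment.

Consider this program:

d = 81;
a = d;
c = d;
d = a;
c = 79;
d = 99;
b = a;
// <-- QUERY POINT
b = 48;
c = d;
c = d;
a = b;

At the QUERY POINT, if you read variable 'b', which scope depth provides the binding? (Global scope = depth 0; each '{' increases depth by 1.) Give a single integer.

Step 1: declare d=81 at depth 0
Step 2: declare a=(read d)=81 at depth 0
Step 3: declare c=(read d)=81 at depth 0
Step 4: declare d=(read a)=81 at depth 0
Step 5: declare c=79 at depth 0
Step 6: declare d=99 at depth 0
Step 7: declare b=(read a)=81 at depth 0
Visible at query point: a=81 b=81 c=79 d=99

Answer: 0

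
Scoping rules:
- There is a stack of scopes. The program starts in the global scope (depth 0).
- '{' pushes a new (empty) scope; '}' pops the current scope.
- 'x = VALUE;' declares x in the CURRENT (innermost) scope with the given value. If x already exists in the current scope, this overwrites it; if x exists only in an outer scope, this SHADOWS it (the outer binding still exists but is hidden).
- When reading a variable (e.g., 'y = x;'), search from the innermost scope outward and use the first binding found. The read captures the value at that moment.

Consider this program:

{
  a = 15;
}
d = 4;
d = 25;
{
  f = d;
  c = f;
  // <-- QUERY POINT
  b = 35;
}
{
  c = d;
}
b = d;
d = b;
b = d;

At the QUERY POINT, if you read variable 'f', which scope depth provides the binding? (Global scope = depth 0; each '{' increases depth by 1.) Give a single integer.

Step 1: enter scope (depth=1)
Step 2: declare a=15 at depth 1
Step 3: exit scope (depth=0)
Step 4: declare d=4 at depth 0
Step 5: declare d=25 at depth 0
Step 6: enter scope (depth=1)
Step 7: declare f=(read d)=25 at depth 1
Step 8: declare c=(read f)=25 at depth 1
Visible at query point: c=25 d=25 f=25

Answer: 1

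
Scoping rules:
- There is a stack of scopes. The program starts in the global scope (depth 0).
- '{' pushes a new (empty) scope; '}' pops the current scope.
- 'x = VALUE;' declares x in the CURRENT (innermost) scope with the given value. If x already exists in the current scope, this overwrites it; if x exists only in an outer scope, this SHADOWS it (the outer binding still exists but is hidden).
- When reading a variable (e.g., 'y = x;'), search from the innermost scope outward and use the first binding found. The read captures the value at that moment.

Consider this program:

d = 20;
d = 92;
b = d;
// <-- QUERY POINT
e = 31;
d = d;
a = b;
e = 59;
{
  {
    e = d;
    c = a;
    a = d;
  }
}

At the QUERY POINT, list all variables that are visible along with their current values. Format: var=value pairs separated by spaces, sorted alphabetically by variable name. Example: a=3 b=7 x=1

Answer: b=92 d=92

Derivation:
Step 1: declare d=20 at depth 0
Step 2: declare d=92 at depth 0
Step 3: declare b=(read d)=92 at depth 0
Visible at query point: b=92 d=92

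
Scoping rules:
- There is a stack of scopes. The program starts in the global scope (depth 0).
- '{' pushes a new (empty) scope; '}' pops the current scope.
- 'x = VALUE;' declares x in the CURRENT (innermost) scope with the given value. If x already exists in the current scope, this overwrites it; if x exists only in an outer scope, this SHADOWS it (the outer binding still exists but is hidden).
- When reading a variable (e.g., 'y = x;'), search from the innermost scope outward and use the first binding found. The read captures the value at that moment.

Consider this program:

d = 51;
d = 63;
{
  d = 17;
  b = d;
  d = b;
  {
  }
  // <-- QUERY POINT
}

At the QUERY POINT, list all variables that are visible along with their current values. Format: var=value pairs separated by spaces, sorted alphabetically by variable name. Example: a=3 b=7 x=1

Step 1: declare d=51 at depth 0
Step 2: declare d=63 at depth 0
Step 3: enter scope (depth=1)
Step 4: declare d=17 at depth 1
Step 5: declare b=(read d)=17 at depth 1
Step 6: declare d=(read b)=17 at depth 1
Step 7: enter scope (depth=2)
Step 8: exit scope (depth=1)
Visible at query point: b=17 d=17

Answer: b=17 d=17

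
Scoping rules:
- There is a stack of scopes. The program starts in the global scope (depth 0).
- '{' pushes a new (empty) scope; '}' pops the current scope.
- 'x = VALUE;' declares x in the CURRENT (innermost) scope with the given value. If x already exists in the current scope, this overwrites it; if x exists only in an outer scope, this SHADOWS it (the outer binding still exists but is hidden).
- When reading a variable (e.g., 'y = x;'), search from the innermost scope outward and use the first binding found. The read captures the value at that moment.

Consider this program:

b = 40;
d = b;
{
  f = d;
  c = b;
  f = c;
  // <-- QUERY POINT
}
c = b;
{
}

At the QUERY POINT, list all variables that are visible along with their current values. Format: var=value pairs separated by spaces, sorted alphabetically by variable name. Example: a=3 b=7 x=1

Answer: b=40 c=40 d=40 f=40

Derivation:
Step 1: declare b=40 at depth 0
Step 2: declare d=(read b)=40 at depth 0
Step 3: enter scope (depth=1)
Step 4: declare f=(read d)=40 at depth 1
Step 5: declare c=(read b)=40 at depth 1
Step 6: declare f=(read c)=40 at depth 1
Visible at query point: b=40 c=40 d=40 f=40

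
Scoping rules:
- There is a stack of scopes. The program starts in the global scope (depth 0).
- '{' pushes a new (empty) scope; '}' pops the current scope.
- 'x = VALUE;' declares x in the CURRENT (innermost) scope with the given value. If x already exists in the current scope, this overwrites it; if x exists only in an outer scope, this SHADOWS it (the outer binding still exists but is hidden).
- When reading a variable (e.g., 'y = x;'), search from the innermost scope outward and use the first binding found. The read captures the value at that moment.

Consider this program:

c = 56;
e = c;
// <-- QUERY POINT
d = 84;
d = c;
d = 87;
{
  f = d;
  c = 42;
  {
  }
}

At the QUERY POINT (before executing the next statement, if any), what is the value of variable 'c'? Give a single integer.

Answer: 56

Derivation:
Step 1: declare c=56 at depth 0
Step 2: declare e=(read c)=56 at depth 0
Visible at query point: c=56 e=56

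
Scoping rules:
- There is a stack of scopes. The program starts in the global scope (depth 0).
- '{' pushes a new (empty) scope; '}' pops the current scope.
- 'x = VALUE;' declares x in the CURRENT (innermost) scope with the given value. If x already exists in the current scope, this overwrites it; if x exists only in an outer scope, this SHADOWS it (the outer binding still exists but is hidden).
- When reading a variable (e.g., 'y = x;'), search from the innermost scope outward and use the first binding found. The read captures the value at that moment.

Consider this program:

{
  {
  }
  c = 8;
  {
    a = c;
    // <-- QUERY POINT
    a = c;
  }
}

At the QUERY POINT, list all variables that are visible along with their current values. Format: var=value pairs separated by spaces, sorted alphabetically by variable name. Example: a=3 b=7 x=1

Step 1: enter scope (depth=1)
Step 2: enter scope (depth=2)
Step 3: exit scope (depth=1)
Step 4: declare c=8 at depth 1
Step 5: enter scope (depth=2)
Step 6: declare a=(read c)=8 at depth 2
Visible at query point: a=8 c=8

Answer: a=8 c=8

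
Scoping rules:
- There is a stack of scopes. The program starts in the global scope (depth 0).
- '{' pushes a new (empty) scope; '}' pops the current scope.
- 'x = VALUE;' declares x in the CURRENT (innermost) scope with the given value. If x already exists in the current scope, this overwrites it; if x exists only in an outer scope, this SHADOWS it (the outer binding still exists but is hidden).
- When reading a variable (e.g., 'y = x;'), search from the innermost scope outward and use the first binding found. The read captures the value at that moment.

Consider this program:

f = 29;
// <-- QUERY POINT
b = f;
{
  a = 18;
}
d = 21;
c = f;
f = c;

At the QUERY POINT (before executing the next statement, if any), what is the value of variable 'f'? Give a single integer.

Answer: 29

Derivation:
Step 1: declare f=29 at depth 0
Visible at query point: f=29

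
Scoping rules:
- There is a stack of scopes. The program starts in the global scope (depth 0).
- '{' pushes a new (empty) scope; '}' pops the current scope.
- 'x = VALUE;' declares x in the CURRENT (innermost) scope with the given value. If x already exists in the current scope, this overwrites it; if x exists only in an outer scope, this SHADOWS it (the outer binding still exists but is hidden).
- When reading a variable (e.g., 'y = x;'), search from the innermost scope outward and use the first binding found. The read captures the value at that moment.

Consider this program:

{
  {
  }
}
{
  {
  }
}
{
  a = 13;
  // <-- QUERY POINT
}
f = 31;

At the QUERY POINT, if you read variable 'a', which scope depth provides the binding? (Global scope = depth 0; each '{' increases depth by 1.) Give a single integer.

Answer: 1

Derivation:
Step 1: enter scope (depth=1)
Step 2: enter scope (depth=2)
Step 3: exit scope (depth=1)
Step 4: exit scope (depth=0)
Step 5: enter scope (depth=1)
Step 6: enter scope (depth=2)
Step 7: exit scope (depth=1)
Step 8: exit scope (depth=0)
Step 9: enter scope (depth=1)
Step 10: declare a=13 at depth 1
Visible at query point: a=13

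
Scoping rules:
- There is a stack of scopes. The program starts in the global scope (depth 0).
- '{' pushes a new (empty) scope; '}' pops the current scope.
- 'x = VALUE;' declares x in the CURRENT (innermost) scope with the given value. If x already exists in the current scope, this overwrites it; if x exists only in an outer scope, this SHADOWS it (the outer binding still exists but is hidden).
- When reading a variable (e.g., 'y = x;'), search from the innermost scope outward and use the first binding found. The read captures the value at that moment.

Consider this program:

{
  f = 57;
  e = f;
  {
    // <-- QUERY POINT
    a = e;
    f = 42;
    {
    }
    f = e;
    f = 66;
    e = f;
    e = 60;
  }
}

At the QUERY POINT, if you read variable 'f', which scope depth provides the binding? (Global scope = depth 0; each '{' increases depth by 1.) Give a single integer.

Step 1: enter scope (depth=1)
Step 2: declare f=57 at depth 1
Step 3: declare e=(read f)=57 at depth 1
Step 4: enter scope (depth=2)
Visible at query point: e=57 f=57

Answer: 1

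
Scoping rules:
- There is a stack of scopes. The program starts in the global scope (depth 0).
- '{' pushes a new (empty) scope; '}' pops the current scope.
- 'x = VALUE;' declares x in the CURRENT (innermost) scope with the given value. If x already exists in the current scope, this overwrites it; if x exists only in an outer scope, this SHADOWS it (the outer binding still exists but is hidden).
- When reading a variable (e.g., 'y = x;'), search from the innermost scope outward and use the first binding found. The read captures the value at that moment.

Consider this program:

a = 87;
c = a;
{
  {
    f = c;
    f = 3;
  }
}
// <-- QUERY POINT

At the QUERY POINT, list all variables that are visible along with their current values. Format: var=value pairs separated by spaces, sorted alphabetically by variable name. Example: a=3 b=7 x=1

Answer: a=87 c=87

Derivation:
Step 1: declare a=87 at depth 0
Step 2: declare c=(read a)=87 at depth 0
Step 3: enter scope (depth=1)
Step 4: enter scope (depth=2)
Step 5: declare f=(read c)=87 at depth 2
Step 6: declare f=3 at depth 2
Step 7: exit scope (depth=1)
Step 8: exit scope (depth=0)
Visible at query point: a=87 c=87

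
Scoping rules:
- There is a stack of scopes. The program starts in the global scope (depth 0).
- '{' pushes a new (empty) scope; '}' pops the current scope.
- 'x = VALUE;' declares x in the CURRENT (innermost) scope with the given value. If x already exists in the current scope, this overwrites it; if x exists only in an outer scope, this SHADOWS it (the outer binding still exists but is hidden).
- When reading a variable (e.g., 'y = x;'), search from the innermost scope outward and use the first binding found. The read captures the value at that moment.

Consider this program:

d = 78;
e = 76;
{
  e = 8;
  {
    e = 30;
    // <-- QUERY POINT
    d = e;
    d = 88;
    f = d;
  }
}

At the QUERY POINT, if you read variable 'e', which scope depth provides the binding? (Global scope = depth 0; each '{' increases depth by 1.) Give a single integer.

Step 1: declare d=78 at depth 0
Step 2: declare e=76 at depth 0
Step 3: enter scope (depth=1)
Step 4: declare e=8 at depth 1
Step 5: enter scope (depth=2)
Step 6: declare e=30 at depth 2
Visible at query point: d=78 e=30

Answer: 2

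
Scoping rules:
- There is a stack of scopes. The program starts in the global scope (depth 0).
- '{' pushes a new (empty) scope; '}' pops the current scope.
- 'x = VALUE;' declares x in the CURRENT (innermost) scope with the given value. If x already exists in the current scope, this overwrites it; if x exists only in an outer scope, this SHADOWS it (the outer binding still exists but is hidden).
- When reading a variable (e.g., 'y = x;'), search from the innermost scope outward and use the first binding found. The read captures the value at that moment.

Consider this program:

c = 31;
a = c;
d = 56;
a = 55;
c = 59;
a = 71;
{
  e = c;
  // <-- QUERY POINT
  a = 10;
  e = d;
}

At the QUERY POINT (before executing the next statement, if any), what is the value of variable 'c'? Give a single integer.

Step 1: declare c=31 at depth 0
Step 2: declare a=(read c)=31 at depth 0
Step 3: declare d=56 at depth 0
Step 4: declare a=55 at depth 0
Step 5: declare c=59 at depth 0
Step 6: declare a=71 at depth 0
Step 7: enter scope (depth=1)
Step 8: declare e=(read c)=59 at depth 1
Visible at query point: a=71 c=59 d=56 e=59

Answer: 59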